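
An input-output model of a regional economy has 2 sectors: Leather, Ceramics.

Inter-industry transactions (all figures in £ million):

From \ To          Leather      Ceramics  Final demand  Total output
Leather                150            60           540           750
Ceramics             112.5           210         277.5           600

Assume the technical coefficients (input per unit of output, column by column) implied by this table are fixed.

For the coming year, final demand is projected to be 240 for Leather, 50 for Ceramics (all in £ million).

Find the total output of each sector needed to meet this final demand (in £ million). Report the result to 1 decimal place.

x_1 = 318.8, x_2 = 150.5

Technical coefficients a_ij = z_ij / X_j:
  a_11 = 150/750 = 0.20, a_21 = 112.5/750 = 0.15
  a_12 = 60/600 = 0.10, a_22 = 210/600 = 0.35
I − A =
  [   0.80    -0.10]
  [  -0.15     0.65]
det(I−A) = (0.80)(0.65) − (-0.10)(-0.15) = 0.5050
adj(I−A) = [[0.65, 0.10], [0.15, 0.80]]
(I − A)⁻¹ = adj(I−A) / det(I−A) ≈
  [   1.2871     0.1980]
  [   0.2970     1.5842]
x = (I − A)⁻¹ d = adj(I−A)·d / det(I−A), with det(I−A) = 0.5050:
  x_1 = (0.65·240 + 0.10·50) / 0.5050 = 161.00 / 0.5050 ≈ 318.8
  x_2 = (0.15·240 + 0.80·50) / 0.5050 = 76.00 / 0.5050 ≈ 150.5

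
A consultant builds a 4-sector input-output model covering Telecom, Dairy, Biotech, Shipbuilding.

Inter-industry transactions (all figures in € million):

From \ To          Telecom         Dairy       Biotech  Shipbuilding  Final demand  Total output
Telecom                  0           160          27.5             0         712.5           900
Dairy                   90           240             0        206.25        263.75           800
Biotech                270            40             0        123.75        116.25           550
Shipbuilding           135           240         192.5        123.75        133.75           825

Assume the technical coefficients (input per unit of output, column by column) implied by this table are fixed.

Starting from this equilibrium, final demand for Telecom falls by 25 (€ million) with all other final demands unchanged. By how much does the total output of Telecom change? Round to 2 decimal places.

Technical coefficients a_ij = z_ij / X_j:
  a_TT = 0/900 = 0.00, a_DT = 90/900 = 0.10, a_BT = 270/900 = 0.30, a_ST = 135/900 = 0.15
  a_TD = 160/800 = 0.20, a_DD = 240/800 = 0.30, a_BD = 40/800 = 0.05, a_SD = 240/800 = 0.30
  a_TB = 27.5/550 = 0.05, a_DB = 0/550 = 0.00, a_BB = 0/550 = 0.00, a_SB = 192.5/550 = 0.35
  a_TS = 0/825 = 0.00, a_DS = 206.25/825 = 0.25, a_BS = 123.75/825 = 0.15, a_SS = 123.75/825 = 0.15
I − A =
  [   1.00    -0.20    -0.05     0.00]
  [  -0.10     0.70     0.00    -0.25]
  [  -0.30    -0.05     1.00    -0.15]
  [  -0.15    -0.30    -0.35     0.85]
Compute the cofactors C_ij = (−1)^(i+j)·(3×3 minor ij) of I−A; the adjugate is their transpose:
adj(I−A) = Cᵀ =
  [ 0.478875   0.163875   0.043500   0.055875]
  [ 0.143500   0.783625   0.093625   0.247000]
  [ 0.182375   0.143000   0.495500   0.129500]
  [ 0.210250   0.364375   0.244750   0.669250]
det(I−A) = Σ_j (I−A)_1j·C_1j = (1.00)(0.478875) + (-0.20)(0.143500) + (-0.05)(0.182375) + (0.00)(0.210250) = 0.44105625
(I − A)⁻¹ = adj(I−A) / det(I−A) ≈
  [   1.0857     0.3716     0.0986     0.1267]
  [   0.3254     1.7767     0.2123     0.5600]
  [   0.4135     0.3242     1.1234     0.2936]
  [   0.4767     0.8261     0.5549     1.5174]
Δx = (I − A)⁻¹ Δd with Δd having -25 in the Telecom component and 0 elsewhere.
So Δx_T = L_TT · (-25), where L_TT = adj(I−A)_TT / det(I−A) = 0.478875 / 0.44105625.
Δx_T = 0.478875 × (-25) / 0.44105625 = -11.971875 / 0.44105625 ≈ -27.14.

Δx_T = -27.14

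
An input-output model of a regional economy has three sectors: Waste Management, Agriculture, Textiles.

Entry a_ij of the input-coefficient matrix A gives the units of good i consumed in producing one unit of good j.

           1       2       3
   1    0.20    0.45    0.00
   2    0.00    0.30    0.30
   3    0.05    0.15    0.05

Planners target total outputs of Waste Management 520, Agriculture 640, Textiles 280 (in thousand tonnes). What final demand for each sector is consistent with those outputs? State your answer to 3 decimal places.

d_1 = 128.000, d_2 = 364.000, d_3 = 144.000

I − A =
  [   0.80    -0.45     0.00]
  [   0.00     0.70    -0.30]
  [  -0.05    -0.15     0.95]
d = (I − A) x:
  d_1 = (+0.80)·520 + (-0.45)·640 + (+0.00)·280 = 128.000
  d_2 = (+0.00)·520 + (+0.70)·640 + (-0.30)·280 = 364.000
  d_3 = (-0.05)·520 + (-0.15)·640 + (+0.95)·280 = 144.000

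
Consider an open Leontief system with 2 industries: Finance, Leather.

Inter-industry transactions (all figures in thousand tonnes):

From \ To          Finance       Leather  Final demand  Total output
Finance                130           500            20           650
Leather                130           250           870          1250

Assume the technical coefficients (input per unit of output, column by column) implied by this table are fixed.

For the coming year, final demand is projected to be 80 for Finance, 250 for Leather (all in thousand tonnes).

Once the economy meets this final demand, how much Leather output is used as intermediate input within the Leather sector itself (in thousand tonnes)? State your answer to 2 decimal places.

Technical coefficients a_ij = z_ij / X_j:
  a_FF = 130/650 = 0.20, a_LF = 130/650 = 0.20
  a_FL = 500/1250 = 0.40, a_LL = 250/1250 = 0.20
I − A =
  [   0.80    -0.40]
  [  -0.20     0.80]
det(I−A) = (0.80)(0.80) − (-0.40)(-0.20) = 0.5600
adj(I−A) = [[0.80, 0.40], [0.20, 0.80]]
(I − A)⁻¹ = adj(I−A) / det(I−A) ≈
  [   1.4286     0.7143]
  [   0.3571     1.4286]
First solve x = (I − A)⁻¹ d = adj(I−A)·d / det(I−A); in particular x_L = (0.20·80 + 0.80·250) / 0.5600 = 216.00 / 0.5600 ≈ 385.7143.
Intermediate flow from L to L: z_LL = a_LL · x_L = 0.20 × 216.00 / 0.5600 = 43.20 / 0.5600 ≈ 77.14.

z_LL = 77.14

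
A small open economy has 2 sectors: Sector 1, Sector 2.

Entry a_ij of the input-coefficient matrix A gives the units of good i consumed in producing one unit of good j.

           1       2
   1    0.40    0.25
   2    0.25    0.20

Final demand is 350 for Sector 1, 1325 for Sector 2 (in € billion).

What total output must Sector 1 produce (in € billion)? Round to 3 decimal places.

I − A =
  [   0.60    -0.25]
  [  -0.25     0.80]
det(I−A) = (0.60)(0.80) − (-0.25)(-0.25) = 0.4175
adj(I−A) = [[0.80, 0.25], [0.25, 0.60]]
(I − A)⁻¹ = adj(I−A) / det(I−A) ≈
  [   1.9162     0.5988]
  [   0.5988     1.4371]
x = (I − A)⁻¹ d = adj(I−A)·d / det(I−A), with det(I−A) = 0.4175:
  x_1 = (0.80·350 + 0.25·1325) / 0.4175 = 611.25 / 0.4175 ≈ 1464.072
  x_2 = (0.25·350 + 0.60·1325) / 0.4175 = 882.50 / 0.4175 ≈ 2113.772

x_1 = 1464.072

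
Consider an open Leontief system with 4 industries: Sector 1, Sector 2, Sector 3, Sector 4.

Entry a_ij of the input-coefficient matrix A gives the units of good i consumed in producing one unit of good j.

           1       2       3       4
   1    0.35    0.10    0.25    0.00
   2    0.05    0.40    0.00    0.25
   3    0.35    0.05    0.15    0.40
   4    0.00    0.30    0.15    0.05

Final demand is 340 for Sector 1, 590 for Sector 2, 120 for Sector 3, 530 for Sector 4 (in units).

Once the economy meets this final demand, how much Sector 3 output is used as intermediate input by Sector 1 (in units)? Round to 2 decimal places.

z_31 = 456.89

I − A =
  [   0.65    -0.10    -0.25     0.00]
  [  -0.05     0.60     0.00    -0.25]
  [  -0.35    -0.05     0.85    -0.40]
  [   0.00    -0.30    -0.15     0.95]
Compute the cofactors C_ij = (−1)^(i+j)·(3×3 minor ij) of I−A; the adjugate is their transpose:
adj(I−A) = Cᵀ =
  [ 0.382875   0.116625   0.127500   0.084375]
  [ 0.050500   0.402750   0.036250   0.121250]
  [ 0.181625   0.142125   0.317000   0.170875]
  [ 0.044625   0.149625   0.061500   0.274125]
det(I−A) = Σ_j (I−A)_1j·C_1j = (0.65)(0.382875) + (-0.10)(0.050500) + (-0.25)(0.181625) + (0.00)(0.044625) = 0.1984125
(I − A)⁻¹ = adj(I−A) / det(I−A) ≈
  [   1.9297     0.5878     0.6426     0.4253]
  [   0.2545     2.0299     0.1827     0.6111]
  [   0.9154     0.7163     1.5977     0.8612]
  [   0.2249     0.7541     0.3100     1.3816]
First solve x = (I − A)⁻¹ d = adj(I−A)·d / det(I−A); in particular x_1 = (0.382875·340 + 0.116625·590 + 0.127500·120 + 0.084375·530) / 0.1984125 = 259.005 / 0.1984125 ≈ 1305.3865.
Intermediate flow from 3 to 1: z_31 = a_31 · x_1 = 0.35 × 259.005 / 0.1984125 = 90.65175 / 0.1984125 ≈ 456.89.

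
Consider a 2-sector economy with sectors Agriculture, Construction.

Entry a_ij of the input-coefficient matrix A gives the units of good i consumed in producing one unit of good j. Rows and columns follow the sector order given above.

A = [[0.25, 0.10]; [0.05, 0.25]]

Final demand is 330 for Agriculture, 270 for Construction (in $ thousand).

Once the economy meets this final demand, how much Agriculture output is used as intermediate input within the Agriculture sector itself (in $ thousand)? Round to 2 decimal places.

z_AA = 123.09

I − A =
  [   0.75    -0.10]
  [  -0.05     0.75]
det(I−A) = (0.75)(0.75) − (-0.10)(-0.05) = 0.5575
adj(I−A) = [[0.75, 0.10], [0.05, 0.75]]
(I − A)⁻¹ = adj(I−A) / det(I−A) ≈
  [   1.3453     0.1794]
  [   0.0897     1.3453]
First solve x = (I − A)⁻¹ d = adj(I−A)·d / det(I−A); in particular x_A = (0.75·330 + 0.10·270) / 0.5575 = 274.50 / 0.5575 ≈ 492.3767.
Intermediate flow from A to A: z_AA = a_AA · x_A = 0.25 × 274.50 / 0.5575 = 68.625 / 0.5575 ≈ 123.09.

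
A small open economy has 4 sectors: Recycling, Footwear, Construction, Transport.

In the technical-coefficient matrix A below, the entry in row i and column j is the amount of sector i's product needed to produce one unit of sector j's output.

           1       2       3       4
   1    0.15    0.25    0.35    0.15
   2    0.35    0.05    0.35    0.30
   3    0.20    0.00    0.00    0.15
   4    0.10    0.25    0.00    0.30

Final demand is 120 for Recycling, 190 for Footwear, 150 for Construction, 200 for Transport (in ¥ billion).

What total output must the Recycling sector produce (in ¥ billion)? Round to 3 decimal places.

x_1 = 642.901

I − A =
  [   0.85    -0.25    -0.35    -0.15]
  [  -0.35     0.95    -0.35    -0.30]
  [  -0.20     0.00     1.00    -0.15]
  [  -0.10    -0.25     0.00     0.70]
Compute the cofactors C_ij = (−1)^(i+j)·(3×3 minor ij) of I−A; the adjugate is their transpose:
adj(I−A) = Cᵀ =
  [ 0.576875   0.225625   0.280875   0.280500]
  [ 0.329250   0.525750   0.299250   0.360000]
  [ 0.145375   0.078125   0.405375   0.151500]
  [ 0.200000   0.220000   0.147000   0.636000]
det(I−A) = Σ_j (I−A)_1j·C_1j = (0.85)(0.576875) + (-0.25)(0.329250) + (-0.35)(0.145375) + (-0.15)(0.200000) = 0.32715
(I − A)⁻¹ = adj(I−A) / det(I−A) ≈
  [   1.7633     0.6897     0.8586     0.8574]
  [   1.0064     1.6071     0.9147     1.1004]
  [   0.4444     0.2388     1.2391     0.4631]
  [   0.6113     0.6725     0.4493     1.9441]
x = (I − A)⁻¹ d = adj(I−A)·d / det(I−A), with det(I−A) = 0.32715:
  x_1 = (0.576875·120 + 0.225625·190 + 0.280875·150 + 0.280500·200) / 0.32715 = 210.325 / 0.32715 ≈ 642.901
  x_2 = (0.329250·120 + 0.525750·190 + 0.299250·150 + 0.360000·200) / 0.32715 = 256.29 / 0.32715 ≈ 783.402
  x_3 = (0.145375·120 + 0.078125·190 + 0.405375·150 + 0.151500·200) / 0.32715 = 123.395 / 0.32715 ≈ 377.182
  x_4 = (0.200000·120 + 0.220000·190 + 0.147000·150 + 0.636000·200) / 0.32715 = 215.05 / 0.32715 ≈ 657.344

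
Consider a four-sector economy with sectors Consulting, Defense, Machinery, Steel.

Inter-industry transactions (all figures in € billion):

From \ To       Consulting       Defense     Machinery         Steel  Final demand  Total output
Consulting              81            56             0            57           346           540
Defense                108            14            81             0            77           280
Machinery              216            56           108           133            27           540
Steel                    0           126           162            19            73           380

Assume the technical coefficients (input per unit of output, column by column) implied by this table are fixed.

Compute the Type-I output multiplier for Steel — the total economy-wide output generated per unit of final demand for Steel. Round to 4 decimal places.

Technical coefficients a_ij = z_ij / X_j:
  a_CC = 81/540 = 0.15, a_DC = 108/540 = 0.20, a_MC = 216/540 = 0.40, a_SC = 0/540 = 0.00
  a_CD = 56/280 = 0.20, a_DD = 14/280 = 0.05, a_MD = 56/280 = 0.20, a_SD = 126/280 = 0.45
  a_CM = 0/540 = 0.00, a_DM = 81/540 = 0.15, a_MM = 108/540 = 0.20, a_SM = 162/540 = 0.30
  a_CS = 57/380 = 0.15, a_DS = 0/380 = 0.00, a_MS = 133/380 = 0.35, a_SS = 19/380 = 0.05
I − A =
  [   0.85    -0.20     0.00    -0.15]
  [  -0.20     0.95    -0.15     0.00]
  [  -0.40    -0.20     0.80    -0.35]
  [   0.00    -0.45    -0.30     0.95]
Compute the cofactors C_ij = (−1)^(i+j)·(3×3 minor ij) of I−A; the adjugate is their transpose:
adj(I−A) = Cᵀ =
  [ 0.570125   0.194000   0.081375   0.120000]
  [ 0.188000   0.538750   0.130125   0.077625]
  [ 0.430500   0.398375   0.715625   0.331625]
  [ 0.225000   0.381000   0.287625   0.576500]
det(I−A) = Σ_j (I−A)_1j·C_1j = (0.85)(0.570125) + (-0.20)(0.188000) + (0.00)(0.430500) + (-0.15)(0.225000) = 0.41325625
(I − A)⁻¹ = adj(I−A) / det(I−A) ≈
  [   1.37959     0.46944     0.19691     0.29038]
  [   0.45492     1.30367     0.31488     0.18784]
  [   1.04173     0.96399     1.73167     0.80247]
  [   0.54446     0.92195     0.69600     1.39502]
The output multiplier for sector j is the column-j sum of the Leontief inverse (I − A)⁻¹ = adj(I−A) / det(I−A).
Column S of adj(I−A): (0.120000, 0.077625, 0.331625, 0.576500); det(I−A) = 0.41325625.
m_S = (0.120000 + 0.077625 + 0.331625 + 0.576500) / 0.41325625 = 1.10575 / 0.41325625 ≈ 2.6757.

m_S = 2.6757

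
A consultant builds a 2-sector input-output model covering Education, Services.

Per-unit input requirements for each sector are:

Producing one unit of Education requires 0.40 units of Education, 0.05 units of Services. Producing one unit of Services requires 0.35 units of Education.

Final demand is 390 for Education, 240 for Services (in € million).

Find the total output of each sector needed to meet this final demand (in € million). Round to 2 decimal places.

x_E = 813.73, x_S = 280.69

I − A =
  [   0.60    -0.35]
  [  -0.05     1.00]
det(I−A) = (0.60)(1.00) − (-0.35)(-0.05) = 0.5825
adj(I−A) = [[1.00, 0.35], [0.05, 0.60]]
(I − A)⁻¹ = adj(I−A) / det(I−A) ≈
  [   1.7167     0.6009]
  [   0.0858     1.0300]
x = (I − A)⁻¹ d = adj(I−A)·d / det(I−A), with det(I−A) = 0.5825:
  x_E = (1.00·390 + 0.35·240) / 0.5825 = 474.00 / 0.5825 ≈ 813.73
  x_S = (0.05·390 + 0.60·240) / 0.5825 = 163.50 / 0.5825 ≈ 280.69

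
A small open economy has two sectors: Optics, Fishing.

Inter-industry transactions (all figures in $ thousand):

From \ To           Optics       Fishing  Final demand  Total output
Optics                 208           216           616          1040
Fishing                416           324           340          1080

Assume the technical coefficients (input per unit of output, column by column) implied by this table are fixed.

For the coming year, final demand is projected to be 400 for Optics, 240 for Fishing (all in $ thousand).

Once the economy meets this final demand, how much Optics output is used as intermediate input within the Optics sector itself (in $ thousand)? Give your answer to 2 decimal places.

z_OO = 136.67

Technical coefficients a_ij = z_ij / X_j:
  a_OO = 208/1040 = 0.20, a_FO = 416/1040 = 0.40
  a_OF = 216/1080 = 0.20, a_FF = 324/1080 = 0.30
I − A =
  [   0.80    -0.20]
  [  -0.40     0.70]
det(I−A) = (0.80)(0.70) − (-0.20)(-0.40) = 0.4800
adj(I−A) = [[0.70, 0.20], [0.40, 0.80]]
(I − A)⁻¹ = adj(I−A) / det(I−A) ≈
  [   1.4583     0.4167]
  [   0.8333     1.6667]
First solve x = (I − A)⁻¹ d = adj(I−A)·d / det(I−A); in particular x_O = (0.70·400 + 0.20·240) / 0.4800 = 328.00 / 0.4800 ≈ 683.3333.
Intermediate flow from O to O: z_OO = a_OO · x_O = 0.20 × 328.00 / 0.4800 = 65.60 / 0.4800 ≈ 136.67.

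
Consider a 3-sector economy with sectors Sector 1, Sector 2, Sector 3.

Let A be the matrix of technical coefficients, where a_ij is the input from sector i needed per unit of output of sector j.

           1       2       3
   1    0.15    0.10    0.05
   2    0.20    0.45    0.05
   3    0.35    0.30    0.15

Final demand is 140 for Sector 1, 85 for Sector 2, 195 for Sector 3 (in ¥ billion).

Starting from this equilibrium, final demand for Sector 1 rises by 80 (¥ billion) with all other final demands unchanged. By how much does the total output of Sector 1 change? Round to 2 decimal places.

Δx_1 = 102.48

I − A =
  [   0.85    -0.10    -0.05]
  [  -0.20     0.55    -0.05]
  [  -0.35    -0.30     0.85]
Cofactors of I−A, C_ij = (−1)^(i+j)·(minor ij) (rows/columns in the sector order above):
  C_11 = (0.55)(0.85) − (-0.05)(-0.30) = 0.4525
  C_12 = −[(-0.20)(0.85) − (-0.05)(-0.35)] = 0.1875
  C_13 = (-0.20)(-0.30) − (0.55)(-0.35) = 0.2525
  C_21 = −[(-0.10)(0.85) − (-0.05)(-0.30)] = 0.1000
  C_22 = (0.85)(0.85) − (-0.05)(-0.35) = 0.7050
  C_23 = −[(0.85)(-0.30) − (-0.10)(-0.35)] = 0.2900
  C_31 = (-0.10)(-0.05) − (-0.05)(0.55) = 0.0325
  C_32 = −[(0.85)(-0.05) − (-0.05)(-0.20)] = 0.0525
  C_33 = (0.85)(0.55) − (-0.10)(-0.20) = 0.4475
det(I−A) = Σ_j (I−A)_1j·C_1j = (0.85)(0.4525) + (-0.10)(0.1875) + (-0.05)(0.2525) = 0.35325
adj(I−A) = Cᵀ =
  [ 0.4525   0.1000   0.0325]
  [ 0.1875   0.7050   0.0525]
  [ 0.2525   0.2900   0.4475]
(I − A)⁻¹ = adj(I−A) / det(I−A) ≈
  [   1.2810     0.2831     0.0920]
  [   0.5308     1.9958     0.1486]
  [   0.7148     0.8209     1.2668]
Δx = (I − A)⁻¹ Δd with Δd having +80 in the Sector 1 component and 0 elsewhere.
So Δx_1 = L_11 · (+80), where L_11 = adj(I−A)_11 / det(I−A) = 0.4525 / 0.35325.
Δx_1 = 0.4525 × (+80) / 0.35325 = 36.20 / 0.35325 ≈ 102.48.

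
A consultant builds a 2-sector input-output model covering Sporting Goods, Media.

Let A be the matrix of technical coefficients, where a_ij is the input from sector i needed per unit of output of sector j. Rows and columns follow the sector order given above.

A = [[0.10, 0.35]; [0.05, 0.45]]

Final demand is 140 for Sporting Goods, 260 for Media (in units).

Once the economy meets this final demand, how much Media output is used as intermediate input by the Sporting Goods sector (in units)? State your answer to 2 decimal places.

z_MS = 17.59

I − A =
  [   0.90    -0.35]
  [  -0.05     0.55]
det(I−A) = (0.90)(0.55) − (-0.35)(-0.05) = 0.4775
adj(I−A) = [[0.55, 0.35], [0.05, 0.90]]
(I − A)⁻¹ = adj(I−A) / det(I−A) ≈
  [   1.1518     0.7330]
  [   0.1047     1.8848]
First solve x = (I − A)⁻¹ d = adj(I−A)·d / det(I−A); in particular x_S = (0.55·140 + 0.35·260) / 0.4775 = 168.00 / 0.4775 ≈ 351.8325.
Intermediate flow from M to S: z_MS = a_MS · x_S = 0.05 × 168.00 / 0.4775 = 8.40 / 0.4775 ≈ 17.59.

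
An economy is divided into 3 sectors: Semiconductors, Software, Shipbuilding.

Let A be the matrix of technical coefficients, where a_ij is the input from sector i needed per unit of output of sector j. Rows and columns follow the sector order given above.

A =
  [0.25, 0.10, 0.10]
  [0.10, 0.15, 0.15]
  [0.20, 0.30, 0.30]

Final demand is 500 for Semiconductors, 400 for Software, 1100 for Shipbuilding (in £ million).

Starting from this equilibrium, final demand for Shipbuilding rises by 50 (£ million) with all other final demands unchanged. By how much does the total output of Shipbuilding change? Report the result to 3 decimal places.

Δx_3 = 82.026

I − A =
  [   0.75    -0.10    -0.10]
  [  -0.10     0.85    -0.15]
  [  -0.20    -0.30     0.70]
Cofactors of I−A, C_ij = (−1)^(i+j)·(minor ij) (rows/columns in the sector order above):
  C_11 = (0.85)(0.70) − (-0.15)(-0.30) = 0.5500
  C_12 = −[(-0.10)(0.70) − (-0.15)(-0.20)] = 0.1000
  C_13 = (-0.10)(-0.30) − (0.85)(-0.20) = 0.2000
  C_21 = −[(-0.10)(0.70) − (-0.10)(-0.30)] = 0.1000
  C_22 = (0.75)(0.70) − (-0.10)(-0.20) = 0.5050
  C_23 = −[(0.75)(-0.30) − (-0.10)(-0.20)] = 0.2450
  C_31 = (-0.10)(-0.15) − (-0.10)(0.85) = 0.1000
  C_32 = −[(0.75)(-0.15) − (-0.10)(-0.10)] = 0.1225
  C_33 = (0.75)(0.85) − (-0.10)(-0.10) = 0.6275
det(I−A) = Σ_j (I−A)_1j·C_1j = (0.75)(0.5500) + (-0.10)(0.1000) + (-0.10)(0.2000) = 0.3825
adj(I−A) = Cᵀ =
  [ 0.5500   0.1000   0.1000]
  [ 0.1000   0.5050   0.1225]
  [ 0.2000   0.2450   0.6275]
(I − A)⁻¹ = adj(I−A) / det(I−A) ≈
  [   1.4379     0.2614     0.2614]
  [   0.2614     1.3203     0.3203]
  [   0.5229     0.6405     1.6405]
Δx = (I − A)⁻¹ Δd with Δd having +50 in the Shipbuilding component and 0 elsewhere.
So Δx_3 = L_33 · (+50), where L_33 = adj(I−A)_33 / det(I−A) = 0.6275 / 0.3825.
Δx_3 = 0.6275 × (+50) / 0.3825 = 31.375 / 0.3825 ≈ 82.026.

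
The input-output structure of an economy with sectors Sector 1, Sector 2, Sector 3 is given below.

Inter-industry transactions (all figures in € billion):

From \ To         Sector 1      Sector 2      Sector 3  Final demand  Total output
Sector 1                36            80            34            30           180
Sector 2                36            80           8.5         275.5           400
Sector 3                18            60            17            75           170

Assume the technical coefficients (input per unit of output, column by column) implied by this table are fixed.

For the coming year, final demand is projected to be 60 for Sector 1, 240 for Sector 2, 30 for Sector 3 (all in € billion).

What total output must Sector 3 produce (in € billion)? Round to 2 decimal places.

x_3 = 113.89

Technical coefficients a_ij = z_ij / X_j:
  a_11 = 36/180 = 0.20, a_21 = 36/180 = 0.20, a_31 = 18/180 = 0.10
  a_12 = 80/400 = 0.20, a_22 = 80/400 = 0.20, a_32 = 60/400 = 0.15
  a_13 = 34/170 = 0.20, a_23 = 8.5/170 = 0.05, a_33 = 17/170 = 0.10
I − A =
  [   0.80    -0.20    -0.20]
  [  -0.20     0.80    -0.05]
  [  -0.10    -0.15     0.90]
Cofactors of I−A, C_ij = (−1)^(i+j)·(minor ij) (rows/columns in the sector order above):
  C_11 = (0.80)(0.90) − (-0.05)(-0.15) = 0.7125
  C_12 = −[(-0.20)(0.90) − (-0.05)(-0.10)] = 0.1850
  C_13 = (-0.20)(-0.15) − (0.80)(-0.10) = 0.1100
  C_21 = −[(-0.20)(0.90) − (-0.20)(-0.15)] = 0.2100
  C_22 = (0.80)(0.90) − (-0.20)(-0.10) = 0.7000
  C_23 = −[(0.80)(-0.15) − (-0.20)(-0.10)] = 0.1400
  C_31 = (-0.20)(-0.05) − (-0.20)(0.80) = 0.1700
  C_32 = −[(0.80)(-0.05) − (-0.20)(-0.20)] = 0.0800
  C_33 = (0.80)(0.80) − (-0.20)(-0.20) = 0.6000
det(I−A) = Σ_j (I−A)_1j·C_1j = (0.80)(0.7125) + (-0.20)(0.1850) + (-0.20)(0.1100) = 0.5110
adj(I−A) = Cᵀ =
  [ 0.7125   0.2100   0.1700]
  [ 0.1850   0.7000   0.0800]
  [ 0.1100   0.1400   0.6000]
(I − A)⁻¹ = adj(I−A) / det(I−A) ≈
  [   1.3943     0.4110     0.3327]
  [   0.3620     1.3699     0.1566]
  [   0.2153     0.2740     1.1742]
x = (I − A)⁻¹ d = adj(I−A)·d / det(I−A), with det(I−A) = 0.5110:
  x_1 = (0.7125·60 + 0.2100·240 + 0.1700·30) / 0.5110 = 98.25 / 0.5110 ≈ 192.27
  x_2 = (0.1850·60 + 0.7000·240 + 0.0800·30) / 0.5110 = 181.50 / 0.5110 ≈ 355.19
  x_3 = (0.1100·60 + 0.1400·240 + 0.6000·30) / 0.5110 = 58.20 / 0.5110 ≈ 113.89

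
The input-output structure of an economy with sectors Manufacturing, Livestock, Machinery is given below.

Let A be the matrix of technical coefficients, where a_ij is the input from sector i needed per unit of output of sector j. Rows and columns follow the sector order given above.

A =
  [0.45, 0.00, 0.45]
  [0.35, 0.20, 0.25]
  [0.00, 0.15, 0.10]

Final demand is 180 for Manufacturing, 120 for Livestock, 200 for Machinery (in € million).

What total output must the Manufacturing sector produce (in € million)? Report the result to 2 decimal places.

I − A =
  [   0.55     0.00    -0.45]
  [  -0.35     0.80    -0.25]
  [   0.00    -0.15     0.90]
Cofactors of I−A, C_ij = (−1)^(i+j)·(minor ij) (rows/columns in the sector order above):
  C_11 = (0.80)(0.90) − (-0.25)(-0.15) = 0.6825
  C_12 = −[(-0.35)(0.90) − (-0.25)(0.00)] = 0.3150
  C_13 = (-0.35)(-0.15) − (0.80)(0.00) = 0.0525
  C_21 = −[(0.00)(0.90) − (-0.45)(-0.15)] = 0.0675
  C_22 = (0.55)(0.90) − (-0.45)(0.00) = 0.4950
  C_23 = −[(0.55)(-0.15) − (0.00)(0.00)] = 0.0825
  C_31 = (0.00)(-0.25) − (-0.45)(0.80) = 0.3600
  C_32 = −[(0.55)(-0.25) − (-0.45)(-0.35)] = 0.2950
  C_33 = (0.55)(0.80) − (0.00)(-0.35) = 0.4400
det(I−A) = Σ_j (I−A)_1j·C_1j = (0.55)(0.6825) + (0.00)(0.3150) + (-0.45)(0.0525) = 0.35175
adj(I−A) = Cᵀ =
  [ 0.6825   0.0675   0.3600]
  [ 0.3150   0.4950   0.2950]
  [ 0.0525   0.0825   0.4400]
(I − A)⁻¹ = adj(I−A) / det(I−A) ≈
  [   1.9403     0.1919     1.0235]
  [   0.8955     1.4072     0.8387]
  [   0.1493     0.2345     1.2509]
x = (I − A)⁻¹ d = adj(I−A)·d / det(I−A), with det(I−A) = 0.35175:
  x_1 = (0.6825·180 + 0.0675·120 + 0.3600·200) / 0.35175 = 202.95 / 0.35175 ≈ 576.97
  x_2 = (0.3150·180 + 0.4950·120 + 0.2950·200) / 0.35175 = 175.10 / 0.35175 ≈ 497.80
  x_3 = (0.0525·180 + 0.0825·120 + 0.4400·200) / 0.35175 = 107.35 / 0.35175 ≈ 305.19

x_1 = 576.97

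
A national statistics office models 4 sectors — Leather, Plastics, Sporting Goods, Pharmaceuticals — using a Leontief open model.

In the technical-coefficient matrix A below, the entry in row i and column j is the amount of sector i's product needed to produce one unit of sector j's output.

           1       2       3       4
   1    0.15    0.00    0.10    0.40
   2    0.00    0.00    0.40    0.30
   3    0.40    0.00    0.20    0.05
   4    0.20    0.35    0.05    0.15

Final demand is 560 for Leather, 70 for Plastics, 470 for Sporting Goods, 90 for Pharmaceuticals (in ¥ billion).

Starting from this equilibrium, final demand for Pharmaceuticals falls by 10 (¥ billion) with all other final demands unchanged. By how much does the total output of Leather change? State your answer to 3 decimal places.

I − A =
  [   0.85     0.00    -0.10    -0.40]
  [   0.00     1.00    -0.40    -0.30]
  [  -0.40     0.00     0.80    -0.05]
  [  -0.20    -0.35    -0.05     0.85]
Compute the cofactors C_ij = (−1)^(i+j)·(3×3 minor ij) of I−A; the adjugate is their transpose:
adj(I−A) = Cᵀ =
  [ 0.586500   0.113750   0.150500   0.325000]
  [ 0.194000   0.468875   0.275750   0.273000]
  [ 0.308000   0.070875   0.553250   0.202500]
  [ 0.236000   0.224000   0.181500   0.640000]
det(I−A) = Σ_j (I−A)_1j·C_1j = (0.85)(0.586500) + (0.00)(0.194000) + (-0.10)(0.308000) + (-0.40)(0.236000) = 0.373325
(I − A)⁻¹ = adj(I−A) / det(I−A) ≈
  [   1.5710     0.3047     0.4031     0.8706]
  [   0.5197     1.2559     0.7386     0.7313]
  [   0.8250     0.1898     1.4820     0.5424]
  [   0.6322     0.6000     0.4862     1.7143]
Δx = (I − A)⁻¹ Δd with Δd having -10 in the Pharmaceuticals component and 0 elsewhere.
So Δx_1 = L_14 · (-10), where L_14 = adj(I−A)_14 / det(I−A) = 0.325000 / 0.373325.
Δx_1 = 0.325000 × (-10) / 0.373325 = -3.25 / 0.373325 ≈ -8.706.

Δx_1 = -8.706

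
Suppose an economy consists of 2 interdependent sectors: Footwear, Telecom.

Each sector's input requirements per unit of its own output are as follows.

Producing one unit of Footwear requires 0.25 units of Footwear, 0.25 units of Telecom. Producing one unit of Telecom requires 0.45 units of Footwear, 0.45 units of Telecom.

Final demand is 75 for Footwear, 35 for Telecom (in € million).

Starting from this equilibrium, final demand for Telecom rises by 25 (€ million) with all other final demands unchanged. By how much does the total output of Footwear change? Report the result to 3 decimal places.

Δx_F = 37.500

I − A =
  [   0.75    -0.45]
  [  -0.25     0.55]
det(I−A) = (0.75)(0.55) − (-0.45)(-0.25) = 0.3000
adj(I−A) = [[0.55, 0.45], [0.25, 0.75]]
(I − A)⁻¹ = adj(I−A) / det(I−A) ≈
  [   1.8333     1.5000]
  [   0.8333     2.5000]
Δx = (I − A)⁻¹ Δd with Δd having +25 in the Telecom component and 0 elsewhere.
So Δx_F = L_FT · (+25), where L_FT = adj(I−A)_FT / det(I−A) = 0.45 / 0.3000.
Δx_F = 0.45 × (+25) / 0.3000 = 11.25 / 0.3000 = 37.500.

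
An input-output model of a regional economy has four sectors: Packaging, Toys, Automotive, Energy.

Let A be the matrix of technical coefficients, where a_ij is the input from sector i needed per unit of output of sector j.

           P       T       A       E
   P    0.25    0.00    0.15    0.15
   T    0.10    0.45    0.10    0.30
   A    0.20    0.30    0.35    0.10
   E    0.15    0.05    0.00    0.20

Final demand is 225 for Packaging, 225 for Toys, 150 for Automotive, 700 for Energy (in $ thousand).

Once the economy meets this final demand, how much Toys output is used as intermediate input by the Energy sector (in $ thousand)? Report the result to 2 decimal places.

z_TE = 332.26

I − A =
  [   0.75     0.00    -0.15    -0.15]
  [  -0.10     0.55    -0.10    -0.30]
  [  -0.20    -0.30     0.65    -0.10]
  [  -0.15    -0.05     0.00     0.80]
Compute the cofactors C_ij = (−1)^(i+j)·(3×3 minor ij) of I−A; the adjugate is their transpose:
adj(I−A) = Cᵀ =
  [ 0.251750   0.041625   0.064500   0.070875]
  [ 0.098750   0.349125   0.076500   0.159000]
  [ 0.131250   0.178500   0.305625   0.129750]
  [ 0.053375   0.029625   0.016875   0.224625]
det(I−A) = Σ_j (I−A)_1j·C_1j = (0.75)(0.251750) + (0.00)(0.098750) + (-0.15)(0.131250) + (-0.15)(0.053375) = 0.16111875
(I − A)⁻¹ = adj(I−A) / det(I−A) ≈
  [   1.5625     0.2583     0.4003     0.4399]
  [   0.6129     2.1669     0.4748     0.9868]
  [   0.8146     1.1079     1.8969     0.8053]
  [   0.3313     0.1839     0.1047     1.3942]
First solve x = (I − A)⁻¹ d = adj(I−A)·d / det(I−A); in particular x_E = (0.053375·225 + 0.029625·225 + 0.016875·150 + 0.224625·700) / 0.16111875 = 178.44375 / 0.16111875 ≈ 1107.5294.
Intermediate flow from T to E: z_TE = a_TE · x_E = 0.30 × 178.44375 / 0.16111875 = 53.533125 / 0.16111875 ≈ 332.26.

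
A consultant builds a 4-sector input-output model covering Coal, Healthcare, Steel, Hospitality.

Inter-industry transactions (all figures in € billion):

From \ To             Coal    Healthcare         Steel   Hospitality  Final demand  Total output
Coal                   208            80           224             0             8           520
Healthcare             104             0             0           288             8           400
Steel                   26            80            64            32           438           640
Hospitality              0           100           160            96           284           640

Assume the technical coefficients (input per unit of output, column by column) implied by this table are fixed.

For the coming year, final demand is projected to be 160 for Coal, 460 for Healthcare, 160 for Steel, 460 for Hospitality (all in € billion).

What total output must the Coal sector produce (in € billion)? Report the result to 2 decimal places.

Technical coefficients a_ij = z_ij / X_j:
  a_11 = 208/520 = 0.40, a_21 = 104/520 = 0.20, a_31 = 26/520 = 0.05, a_41 = 0/520 = 0.00
  a_12 = 80/400 = 0.20, a_22 = 0/400 = 0.00, a_32 = 80/400 = 0.20, a_42 = 100/400 = 0.25
  a_13 = 224/640 = 0.35, a_23 = 0/640 = 0.00, a_33 = 64/640 = 0.10, a_43 = 160/640 = 0.25
  a_14 = 0/640 = 0.00, a_24 = 288/640 = 0.45, a_34 = 32/640 = 0.05, a_44 = 96/640 = 0.15
I − A =
  [   0.60    -0.20    -0.35     0.00]
  [  -0.20     1.00     0.00    -0.45]
  [  -0.05    -0.20     0.90    -0.05]
  [   0.00    -0.25    -0.25     0.85]
Compute the cofactors C_ij = (−1)^(i+j)·(3×3 minor ij) of I−A; the adjugate is their transpose:
adj(I−A) = Cᵀ =
  [ 0.628750   0.214375   0.280625   0.130000]
  [ 0.156125   0.436625   0.127000   0.238625]
  [ 0.073375   0.118000   0.408500   0.086500]
  [ 0.067500   0.163125   0.157500   0.472500]
det(I−A) = Σ_j (I−A)_1j·C_1j = (0.60)(0.628750) + (-0.20)(0.156125) + (-0.35)(0.073375) + (0.00)(0.067500) = 0.32034375
(I − A)⁻¹ = adj(I−A) / det(I−A) ≈
  [   1.9627     0.6692     0.8760     0.4058]
  [   0.4874     1.3630     0.3964     0.7449]
  [   0.2291     0.3684     1.2752     0.2700]
  [   0.2107     0.5092     0.4917     1.4750]
x = (I − A)⁻¹ d = adj(I−A)·d / det(I−A), with det(I−A) = 0.32034375:
  x_1 = (0.628750·160 + 0.214375·460 + 0.280625·160 + 0.130000·460) / 0.32034375 = 303.9125 / 0.32034375 ≈ 948.71
  x_2 = (0.156125·160 + 0.436625·460 + 0.127000·160 + 0.238625·460) / 0.32034375 = 355.915 / 0.32034375 ≈ 1111.04
  x_3 = (0.073375·160 + 0.118000·460 + 0.408500·160 + 0.086500·460) / 0.32034375 = 171.17 / 0.32034375 ≈ 534.33
  x_4 = (0.067500·160 + 0.163125·460 + 0.157500·160 + 0.472500·460) / 0.32034375 = 328.3875 / 0.32034375 ≈ 1025.11

x_1 = 948.71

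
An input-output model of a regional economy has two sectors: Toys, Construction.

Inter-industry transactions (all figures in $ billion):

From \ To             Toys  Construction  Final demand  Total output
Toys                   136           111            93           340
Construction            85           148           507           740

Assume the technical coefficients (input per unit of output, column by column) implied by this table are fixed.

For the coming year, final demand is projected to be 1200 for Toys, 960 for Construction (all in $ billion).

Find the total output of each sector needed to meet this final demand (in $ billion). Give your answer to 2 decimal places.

x_T = 2494.92, x_C = 1979.66

Technical coefficients a_ij = z_ij / X_j:
  a_TT = 136/340 = 0.40, a_CT = 85/340 = 0.25
  a_TC = 111/740 = 0.15, a_CC = 148/740 = 0.20
I − A =
  [   0.60    -0.15]
  [  -0.25     0.80]
det(I−A) = (0.60)(0.80) − (-0.15)(-0.25) = 0.4425
adj(I−A) = [[0.80, 0.15], [0.25, 0.60]]
(I − A)⁻¹ = adj(I−A) / det(I−A) ≈
  [   1.8079     0.3390]
  [   0.5650     1.3559]
x = (I − A)⁻¹ d = adj(I−A)·d / det(I−A), with det(I−A) = 0.4425:
  x_T = (0.80·1200 + 0.15·960) / 0.4425 = 1104.00 / 0.4425 ≈ 2494.92
  x_C = (0.25·1200 + 0.60·960) / 0.4425 = 876.00 / 0.4425 ≈ 1979.66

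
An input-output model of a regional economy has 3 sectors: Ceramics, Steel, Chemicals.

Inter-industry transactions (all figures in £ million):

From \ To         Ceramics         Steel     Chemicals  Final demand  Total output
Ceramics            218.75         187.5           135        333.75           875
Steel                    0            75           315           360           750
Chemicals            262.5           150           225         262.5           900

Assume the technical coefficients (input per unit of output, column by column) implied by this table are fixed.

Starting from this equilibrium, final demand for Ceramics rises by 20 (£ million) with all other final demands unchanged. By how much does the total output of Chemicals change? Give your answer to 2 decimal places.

Technical coefficients a_ij = z_ij / X_j:
  a_11 = 218.75/875 = 0.25, a_21 = 0/875 = 0.00, a_31 = 262.5/875 = 0.30
  a_12 = 187.5/750 = 0.25, a_22 = 75/750 = 0.10, a_32 = 150/750 = 0.20
  a_13 = 135/900 = 0.15, a_23 = 315/900 = 0.35, a_33 = 225/900 = 0.25
I − A =
  [   0.75    -0.25    -0.15]
  [   0.00     0.90    -0.35]
  [  -0.30    -0.20     0.75]
Cofactors of I−A, C_ij = (−1)^(i+j)·(minor ij) (rows/columns in the sector order above):
  C_11 = (0.90)(0.75) − (-0.35)(-0.20) = 0.6050
  C_12 = −[(0.00)(0.75) − (-0.35)(-0.30)] = 0.1050
  C_13 = (0.00)(-0.20) − (0.90)(-0.30) = 0.2700
  C_21 = −[(-0.25)(0.75) − (-0.15)(-0.20)] = 0.2175
  C_22 = (0.75)(0.75) − (-0.15)(-0.30) = 0.5175
  C_23 = −[(0.75)(-0.20) − (-0.25)(-0.30)] = 0.2250
  C_31 = (-0.25)(-0.35) − (-0.15)(0.90) = 0.2225
  C_32 = −[(0.75)(-0.35) − (-0.15)(0.00)] = 0.2625
  C_33 = (0.75)(0.90) − (-0.25)(0.00) = 0.6750
det(I−A) = Σ_j (I−A)_1j·C_1j = (0.75)(0.6050) + (-0.25)(0.1050) + (-0.15)(0.2700) = 0.3870
adj(I−A) = Cᵀ =
  [ 0.6050   0.2175   0.2225]
  [ 0.1050   0.5175   0.2625]
  [ 0.2700   0.2250   0.6750]
(I − A)⁻¹ = adj(I−A) / det(I−A) ≈
  [   1.5633     0.5620     0.5749]
  [   0.2713     1.3372     0.6783]
  [   0.6977     0.5814     1.7442]
Δx = (I − A)⁻¹ Δd with Δd having +20 in the Ceramics component and 0 elsewhere.
So Δx_3 = L_31 · (+20), where L_31 = adj(I−A)_31 / det(I−A) = 0.2700 / 0.3870.
Δx_3 = 0.2700 × (+20) / 0.3870 = 5.40 / 0.3870 ≈ 13.95.

Δx_3 = 13.95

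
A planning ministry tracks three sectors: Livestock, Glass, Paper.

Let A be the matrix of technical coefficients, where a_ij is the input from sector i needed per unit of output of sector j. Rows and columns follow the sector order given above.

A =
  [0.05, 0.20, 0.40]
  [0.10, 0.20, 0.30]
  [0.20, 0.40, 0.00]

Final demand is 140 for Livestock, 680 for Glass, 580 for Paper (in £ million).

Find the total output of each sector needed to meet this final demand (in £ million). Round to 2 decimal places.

I − A =
  [   0.95    -0.20    -0.40]
  [  -0.10     0.80    -0.30]
  [  -0.20    -0.40     1.00]
Cofactors of I−A, C_ij = (−1)^(i+j)·(minor ij) (rows/columns in the sector order above):
  C_11 = (0.80)(1.00) − (-0.30)(-0.40) = 0.6800
  C_12 = −[(-0.10)(1.00) − (-0.30)(-0.20)] = 0.1600
  C_13 = (-0.10)(-0.40) − (0.80)(-0.20) = 0.2000
  C_21 = −[(-0.20)(1.00) − (-0.40)(-0.40)] = 0.3600
  C_22 = (0.95)(1.00) − (-0.40)(-0.20) = 0.8700
  C_23 = −[(0.95)(-0.40) − (-0.20)(-0.20)] = 0.4200
  C_31 = (-0.20)(-0.30) − (-0.40)(0.80) = 0.3800
  C_32 = −[(0.95)(-0.30) − (-0.40)(-0.10)] = 0.3250
  C_33 = (0.95)(0.80) − (-0.20)(-0.10) = 0.7400
det(I−A) = Σ_j (I−A)_1j·C_1j = (0.95)(0.6800) + (-0.20)(0.1600) + (-0.40)(0.2000) = 0.5340
adj(I−A) = Cᵀ =
  [ 0.6800   0.3600   0.3800]
  [ 0.1600   0.8700   0.3250]
  [ 0.2000   0.4200   0.7400]
(I − A)⁻¹ = adj(I−A) / det(I−A) ≈
  [   1.2734     0.6742     0.7116]
  [   0.2996     1.6292     0.6086]
  [   0.3745     0.7865     1.3858]
x = (I − A)⁻¹ d = adj(I−A)·d / det(I−A), with det(I−A) = 0.5340:
  x_L = (0.6800·140 + 0.3600·680 + 0.3800·580) / 0.5340 = 560.40 / 0.5340 ≈ 1049.44
  x_G = (0.1600·140 + 0.8700·680 + 0.3250·580) / 0.5340 = 802.50 / 0.5340 ≈ 1502.81
  x_P = (0.2000·140 + 0.4200·680 + 0.7400·580) / 0.5340 = 742.80 / 0.5340 ≈ 1391.01

x_L = 1049.44, x_G = 1502.81, x_P = 1391.01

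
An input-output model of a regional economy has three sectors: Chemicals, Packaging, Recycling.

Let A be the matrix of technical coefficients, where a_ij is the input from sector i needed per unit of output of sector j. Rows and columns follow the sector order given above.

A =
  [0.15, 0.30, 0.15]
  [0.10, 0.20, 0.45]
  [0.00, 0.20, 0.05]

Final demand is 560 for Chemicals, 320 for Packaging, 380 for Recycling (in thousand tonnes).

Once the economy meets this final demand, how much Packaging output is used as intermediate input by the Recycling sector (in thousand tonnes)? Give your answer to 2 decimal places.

z_PR = 261.47

I − A =
  [   0.85    -0.30    -0.15]
  [  -0.10     0.80    -0.45]
  [   0.00    -0.20     0.95]
Cofactors of I−A, C_ij = (−1)^(i+j)·(minor ij) (rows/columns in the sector order above):
  C_11 = (0.80)(0.95) − (-0.45)(-0.20) = 0.6700
  C_12 = −[(-0.10)(0.95) − (-0.45)(0.00)] = 0.0950
  C_13 = (-0.10)(-0.20) − (0.80)(0.00) = 0.0200
  C_21 = −[(-0.30)(0.95) − (-0.15)(-0.20)] = 0.3150
  C_22 = (0.85)(0.95) − (-0.15)(0.00) = 0.8075
  C_23 = −[(0.85)(-0.20) − (-0.30)(0.00)] = 0.1700
  C_31 = (-0.30)(-0.45) − (-0.15)(0.80) = 0.2550
  C_32 = −[(0.85)(-0.45) − (-0.15)(-0.10)] = 0.3975
  C_33 = (0.85)(0.80) − (-0.30)(-0.10) = 0.6500
det(I−A) = Σ_j (I−A)_1j·C_1j = (0.85)(0.6700) + (-0.30)(0.0950) + (-0.15)(0.0200) = 0.5380
adj(I−A) = Cᵀ =
  [ 0.6700   0.3150   0.2550]
  [ 0.0950   0.8075   0.3975]
  [ 0.0200   0.1700   0.6500]
(I − A)⁻¹ = adj(I−A) / det(I−A) ≈
  [   1.2454     0.5855     0.4740]
  [   0.1766     1.5009     0.7388]
  [   0.0372     0.3160     1.2082]
First solve x = (I − A)⁻¹ d = adj(I−A)·d / det(I−A); in particular x_R = (0.0200·560 + 0.1700·320 + 0.6500·380) / 0.5380 = 312.60 / 0.5380 ≈ 581.0409.
Intermediate flow from P to R: z_PR = a_PR · x_R = 0.45 × 312.60 / 0.5380 = 140.67 / 0.5380 ≈ 261.47.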